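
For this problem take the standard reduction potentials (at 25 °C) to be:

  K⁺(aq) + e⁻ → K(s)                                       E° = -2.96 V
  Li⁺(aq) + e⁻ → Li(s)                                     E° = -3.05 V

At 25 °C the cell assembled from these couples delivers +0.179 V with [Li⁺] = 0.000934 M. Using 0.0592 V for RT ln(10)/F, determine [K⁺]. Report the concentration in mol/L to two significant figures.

K⁺/K is the cathode, Li⁺/Li the anode: E°cell = +0.09 V, n = 1.
Overall reaction: K⁺(aq) + Li(s) → K(s) + Li⁺(aq); Q = [Li⁺]^1/[K⁺]^1.
From E = E° − (0.0592/n) log Q: log Q = (E° − E)·n/0.0592 = (+0.09 − (+0.179))·1/0.0592 = -1.5034.
So 1·log[K⁺] = 1·log(0.000934) − log Q = -3.0297 − (-1.5034) = -1.5263; [K⁺] = 10^(-1.5263) ≈ 0.030 M.

0.030 M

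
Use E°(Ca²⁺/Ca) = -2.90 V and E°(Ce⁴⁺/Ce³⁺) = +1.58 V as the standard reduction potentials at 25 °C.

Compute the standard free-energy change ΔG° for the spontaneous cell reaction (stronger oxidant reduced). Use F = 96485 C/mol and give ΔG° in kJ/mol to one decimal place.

Ce⁴⁺/Ce³⁺ (E° = +1.58 V) is the cathode; Ca²⁺/Ca (E° = -2.90 V) is the anode, so E°cell = +4.48 V.
Balancing electrons gives n = 2 (lcm of 1 and 2).
ΔG° = −nFE° = −(2)(96485)(+4.48) = -864,506 J = -864.5 kJ/mol.

-864.5 kJ/mol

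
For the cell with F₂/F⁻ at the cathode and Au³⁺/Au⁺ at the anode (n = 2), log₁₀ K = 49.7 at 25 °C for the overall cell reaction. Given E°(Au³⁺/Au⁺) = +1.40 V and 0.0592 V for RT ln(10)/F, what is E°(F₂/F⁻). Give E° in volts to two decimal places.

+2.87 V

E°cell = (0.0592/n)·log K = (0.0592/2)(49.7) = +1.471 V.
Since F₂/F⁻ is the cathode and Au³⁺/Au⁺ the anode, E°cell = E°(F₂/F⁻) − E°(Au³⁺/Au⁺).
So E°(F₂/F⁻) = E°cell + E°(Au³⁺/Au⁺) = +1.471 + (+1.40) = +2.87 V.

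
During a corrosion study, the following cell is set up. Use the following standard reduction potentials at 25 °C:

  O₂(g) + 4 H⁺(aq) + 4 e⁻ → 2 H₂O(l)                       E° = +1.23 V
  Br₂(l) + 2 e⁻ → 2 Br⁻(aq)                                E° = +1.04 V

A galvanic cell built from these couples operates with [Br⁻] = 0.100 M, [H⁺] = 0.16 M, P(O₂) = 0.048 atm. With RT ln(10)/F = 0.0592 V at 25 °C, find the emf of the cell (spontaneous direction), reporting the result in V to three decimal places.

O₂/H₂O is the cathode (higher E°), Br₂/Br⁻ the anode: E°cell = +1.23 − (+1.04) = +0.19 V, n = 4.
Overall: O₂(g) + 4 H⁺(aq) + 4 Br⁻(aq) → 2 H₂O(l) + 2 Br₂(l)
Q = 1 / (P(O₂)·[H⁺]^4·[Br⁻]^4); log Q = 8.502.
E = E° − (0.0592/n) log Q = +0.19 − (0.0592/4)(8.502) = +0.064 V.

+0.064 V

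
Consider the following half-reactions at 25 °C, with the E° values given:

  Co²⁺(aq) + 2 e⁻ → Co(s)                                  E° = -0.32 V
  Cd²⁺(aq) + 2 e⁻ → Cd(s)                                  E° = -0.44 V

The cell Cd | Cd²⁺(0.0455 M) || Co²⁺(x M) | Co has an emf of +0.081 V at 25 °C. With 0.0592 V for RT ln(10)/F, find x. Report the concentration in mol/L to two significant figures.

Co²⁺/Co is the cathode, Cd²⁺/Cd the anode: E°cell = +0.12 V, n = 2.
Overall reaction: Co²⁺(aq) + Cd(s) → Co(s) + Cd²⁺(aq); Q = [Cd²⁺]^1/[Co²⁺]^1.
From E = E° − (0.0592/n) log Q: log Q = (E° − E)·n/0.0592 = (+0.12 − (+0.081))·2/0.0592 = 1.3176.
So 1·log[Co²⁺] = 1·log(0.0455) − log Q = -1.3420 − (1.3176) = -2.6596; [Co²⁺] = 10^(-2.6596) ≈ 0.0022 M.

0.0022 M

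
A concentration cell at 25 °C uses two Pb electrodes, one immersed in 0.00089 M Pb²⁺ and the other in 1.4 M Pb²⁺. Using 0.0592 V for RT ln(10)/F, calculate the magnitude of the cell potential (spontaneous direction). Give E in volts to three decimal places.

+0.095 V

For a concentration cell E°cell = 0. The 1.4 M side is the cathode (reduction is favoured where [Pb²⁺] is higher).
With n = 2, E = −(0.0592/2) log([Pb²⁺]ₐₙ/[Pb²⁺]꜀ₐₜ) = −(0.0592/2) log(0.00089/1.4) = −(0.0592/2)(-3.197) = +0.095 V.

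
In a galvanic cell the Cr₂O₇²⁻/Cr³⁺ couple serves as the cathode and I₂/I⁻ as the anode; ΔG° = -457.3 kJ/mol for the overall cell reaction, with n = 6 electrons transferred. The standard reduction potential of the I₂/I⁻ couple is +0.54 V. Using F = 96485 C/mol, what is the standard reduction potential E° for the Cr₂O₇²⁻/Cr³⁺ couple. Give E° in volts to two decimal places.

+1.33 V

E°cell = −ΔG°/(nF) = −(-457.3×10³)/((6)(96485)) = +0.790 V.
Since Cr₂O₇²⁻/Cr³⁺ is the cathode and I₂/I⁻ the anode, E°cell = E°(Cr₂O₇²⁻/Cr³⁺) − E°(I₂/I⁻).
So E°(Cr₂O₇²⁻/Cr³⁺) = E°cell + E°(I₂/I⁻) = +0.790 + (+0.54) = +1.33 V.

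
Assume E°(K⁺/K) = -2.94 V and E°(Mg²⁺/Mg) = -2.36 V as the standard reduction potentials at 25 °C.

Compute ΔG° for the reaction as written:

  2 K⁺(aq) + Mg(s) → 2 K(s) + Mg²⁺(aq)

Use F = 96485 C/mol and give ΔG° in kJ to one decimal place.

+111.9 kJ

As written, K⁺/K is reduced (cathode) and Mg²⁺/Mg is oxidised (anode), so E°cell = (-2.94) − (-2.36) = -0.58 V.
Balancing electrons gives n = 2.
ΔG° = −nFE° = −(2)(96485)(-0.58) = 111,923 J = +111.9 kJ.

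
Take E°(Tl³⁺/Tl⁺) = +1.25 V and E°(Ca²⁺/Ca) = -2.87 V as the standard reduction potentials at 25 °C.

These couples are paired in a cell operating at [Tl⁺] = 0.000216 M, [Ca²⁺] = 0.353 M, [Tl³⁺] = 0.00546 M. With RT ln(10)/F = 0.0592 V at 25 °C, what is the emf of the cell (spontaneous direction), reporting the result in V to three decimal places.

Tl³⁺/Tl⁺ is the cathode (higher E°), Ca²⁺/Ca the anode: E°cell = +1.25 − (-2.87) = +4.12 V, n = 2.
Overall: Tl³⁺(aq) + Ca(s) → Tl⁺(aq) + Ca²⁺(aq)
Q = [Tl⁺]·[Ca²⁺] / ([Tl³⁺]); log Q = -1.855.
E = E° − (0.0592/n) log Q = +4.12 − (0.0592/2)(-1.855) = +4.175 V.

+4.175 V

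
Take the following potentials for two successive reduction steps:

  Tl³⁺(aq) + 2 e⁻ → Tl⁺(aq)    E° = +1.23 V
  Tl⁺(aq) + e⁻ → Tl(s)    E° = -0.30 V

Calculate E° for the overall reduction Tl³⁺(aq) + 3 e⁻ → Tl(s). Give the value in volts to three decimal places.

+0.720 V

Standard free energies of sequential steps add: ΔG°₃ = ΔG°₁ + ΔG°₂, so n₃E°₃ = n₁E°₁ + n₂E°₂.
E°₃ = (2×+1.23 + 1×-0.30) / 3 = (+2.160) / 3 = +0.720 V.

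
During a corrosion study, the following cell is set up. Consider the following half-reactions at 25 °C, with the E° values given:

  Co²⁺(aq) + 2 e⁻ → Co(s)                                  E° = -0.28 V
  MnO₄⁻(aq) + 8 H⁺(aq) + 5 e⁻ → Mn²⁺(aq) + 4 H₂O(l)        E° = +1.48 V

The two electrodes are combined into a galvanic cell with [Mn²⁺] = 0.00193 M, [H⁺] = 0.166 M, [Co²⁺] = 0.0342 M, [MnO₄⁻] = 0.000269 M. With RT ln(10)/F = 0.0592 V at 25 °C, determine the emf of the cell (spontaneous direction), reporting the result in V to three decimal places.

MnO₄⁻/Mn²⁺ is the cathode (higher E°), Co²⁺/Co the anode: E°cell = +1.48 − (-0.28) = +1.76 V, n = 10.
Overall: 2 MnO₄⁻(aq) + 16 H⁺(aq) + 5 Co(s) → 2 Mn²⁺(aq) + 8 H₂O(l) + 5 Co²⁺(aq)
Q = [Mn²⁺]^2·[Co²⁺]^5 / ([MnO₄⁻]^2·[H⁺]^16); log Q = 6.860.
E = E° − (0.0592/n) log Q = +1.76 − (0.0592/10)(6.860) = +1.719 V.

+1.719 V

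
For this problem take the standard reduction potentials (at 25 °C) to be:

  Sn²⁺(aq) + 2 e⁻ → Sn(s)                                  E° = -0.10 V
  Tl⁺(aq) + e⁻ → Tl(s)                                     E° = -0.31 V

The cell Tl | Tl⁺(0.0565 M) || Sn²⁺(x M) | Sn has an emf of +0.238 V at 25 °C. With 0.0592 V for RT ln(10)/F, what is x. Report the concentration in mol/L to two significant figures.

Sn²⁺/Sn is the cathode, Tl⁺/Tl the anode: E°cell = +0.21 V, n = 2.
Overall reaction: Sn²⁺(aq) + 2 Tl(s) → Sn(s) + 2 Tl⁺(aq); Q = [Tl⁺]^2/[Sn²⁺]^1.
From E = E° − (0.0592/n) log Q: log Q = (E° − E)·n/0.0592 = (+0.21 − (+0.238))·2/0.0592 = -0.9459.
So 1·log[Sn²⁺] = 2·log(0.0565) − log Q = -2.4959 − (-0.9459) = -1.5500; [Sn²⁺] = 10^(-1.5500) ≈ 0.028 M.

0.028 M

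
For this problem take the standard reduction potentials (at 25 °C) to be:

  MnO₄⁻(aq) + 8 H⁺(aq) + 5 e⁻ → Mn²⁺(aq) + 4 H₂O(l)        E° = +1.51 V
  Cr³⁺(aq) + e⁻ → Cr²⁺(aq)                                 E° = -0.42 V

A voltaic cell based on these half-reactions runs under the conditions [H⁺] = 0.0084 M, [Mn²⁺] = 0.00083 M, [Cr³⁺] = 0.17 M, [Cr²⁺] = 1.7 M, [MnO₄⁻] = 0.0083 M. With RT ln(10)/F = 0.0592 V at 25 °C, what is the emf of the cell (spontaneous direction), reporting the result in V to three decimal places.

MnO₄⁻/Mn²⁺ is the cathode (higher E°), Cr³⁺/Cr²⁺ the anode: E°cell = +1.51 − (-0.42) = +1.93 V, n = 5.
Overall: MnO₄⁻(aq) + 8 H⁺(aq) + 5 Cr²⁺(aq) → Mn²⁺(aq) + 4 H₂O(l) + 5 Cr³⁺(aq)
Q = [Mn²⁺]·[Cr³⁺]^5 / ([MnO₄⁻]·[H⁺]^8·[Cr²⁺]^5); log Q = 10.606.
E = E° − (0.0592/n) log Q = +1.93 − (0.0592/5)(10.606) = +1.804 V.

+1.804 V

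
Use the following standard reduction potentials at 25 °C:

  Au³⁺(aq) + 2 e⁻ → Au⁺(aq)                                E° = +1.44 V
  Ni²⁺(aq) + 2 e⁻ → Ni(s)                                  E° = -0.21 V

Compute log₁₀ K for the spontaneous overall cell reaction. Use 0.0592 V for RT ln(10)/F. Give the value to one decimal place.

Cathode: Au³⁺/Au⁺; anode: Ni²⁺/Ni. E°cell = +1.65 V, n = 2.
log K = nE°cell / 0.0592 = (2)(+1.65) / 0.0592 = 55.7.

55.7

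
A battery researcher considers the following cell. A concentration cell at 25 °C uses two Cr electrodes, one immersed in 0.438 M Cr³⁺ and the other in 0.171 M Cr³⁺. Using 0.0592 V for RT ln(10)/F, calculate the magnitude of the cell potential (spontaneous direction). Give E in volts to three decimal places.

+0.008 V

For a concentration cell E°cell = 0. The 0.438 M side is the cathode (reduction is favoured where [Cr³⁺] is higher).
With n = 3, E = −(0.0592/3) log([Cr³⁺]ₐₙ/[Cr³⁺]꜀ₐₜ) = −(0.0592/3) log(0.171/0.438) = −(0.0592/3)(-0.408) = +0.008 V.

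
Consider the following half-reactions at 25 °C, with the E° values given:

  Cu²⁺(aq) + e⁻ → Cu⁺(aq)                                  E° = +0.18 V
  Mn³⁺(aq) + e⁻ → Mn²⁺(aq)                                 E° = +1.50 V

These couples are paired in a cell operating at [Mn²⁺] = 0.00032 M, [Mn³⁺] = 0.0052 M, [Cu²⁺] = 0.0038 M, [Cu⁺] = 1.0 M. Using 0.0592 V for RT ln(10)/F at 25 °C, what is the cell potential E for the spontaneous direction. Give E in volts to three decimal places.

Mn³⁺/Mn²⁺ is the cathode (higher E°), Cu²⁺/Cu⁺ the anode: E°cell = +1.50 − (+0.18) = +1.32 V, n = 1.
Overall: Mn³⁺(aq) + Cu⁺(aq) → Mn²⁺(aq) + Cu²⁺(aq)
Q = [Mn²⁺]·[Cu²⁺] / ([Mn³⁺]·[Cu⁺]); log Q = -3.631.
E = E° − (0.0592/n) log Q = +1.32 − (0.0592/1)(-3.631) = +1.535 V.

+1.535 V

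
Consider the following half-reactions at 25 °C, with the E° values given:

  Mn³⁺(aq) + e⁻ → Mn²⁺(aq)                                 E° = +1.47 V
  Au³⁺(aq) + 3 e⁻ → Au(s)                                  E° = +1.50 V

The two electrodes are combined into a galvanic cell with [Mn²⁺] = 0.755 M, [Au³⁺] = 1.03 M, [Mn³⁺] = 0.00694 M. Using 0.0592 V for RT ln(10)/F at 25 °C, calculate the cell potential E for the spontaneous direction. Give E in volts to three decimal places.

+0.151 V

Au³⁺/Au is the cathode (higher E°), Mn³⁺/Mn²⁺ the anode: E°cell = +1.50 − (+1.47) = +0.03 V, n = 3.
Overall: Au³⁺(aq) + 3 Mn²⁺(aq) → Au(s) + 3 Mn³⁺(aq)
Q = [Mn³⁺]^3 / ([Au³⁺]·[Mn²⁺]^3); log Q = -6.123.
E = E° − (0.0592/n) log Q = +0.03 − (0.0592/3)(-6.123) = +0.151 V.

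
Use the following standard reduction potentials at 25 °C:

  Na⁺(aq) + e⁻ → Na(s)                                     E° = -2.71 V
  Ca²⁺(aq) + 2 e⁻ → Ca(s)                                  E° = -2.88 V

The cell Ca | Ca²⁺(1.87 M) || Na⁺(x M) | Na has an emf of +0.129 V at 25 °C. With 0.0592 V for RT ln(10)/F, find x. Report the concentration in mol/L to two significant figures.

Na⁺/Na is the cathode, Ca²⁺/Ca the anode: E°cell = +0.17 V, n = 2.
Overall reaction: 2 Na⁺(aq) + Ca(s) → 2 Na(s) + Ca²⁺(aq); Q = [Ca²⁺]^1/[Na⁺]^2.
From E = E° − (0.0592/n) log Q: log Q = (E° − E)·n/0.0592 = (+0.17 − (+0.129))·2/0.0592 = 1.3851.
So 2·log[Na⁺] = 1·log(1.87) − log Q = 0.2718 − (1.3851) = -1.1133; log[Na⁺] = -1.1133 / 2 = -0.5566; [Na⁺] = 10^(-0.5566) ≈ 0.28 M.

0.28 M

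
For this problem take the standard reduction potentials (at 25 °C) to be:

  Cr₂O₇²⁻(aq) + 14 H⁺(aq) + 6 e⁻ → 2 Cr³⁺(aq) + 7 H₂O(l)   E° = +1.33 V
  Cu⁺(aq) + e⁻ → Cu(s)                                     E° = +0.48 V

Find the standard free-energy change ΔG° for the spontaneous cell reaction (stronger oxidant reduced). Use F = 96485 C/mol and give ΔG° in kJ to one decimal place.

Cr₂O₇²⁻/Cr³⁺ (E° = +1.33 V) is the cathode; Cu⁺/Cu (E° = +0.48 V) is the anode, so E°cell = +0.85 V.
Balancing electrons gives n = 6 (lcm of 6 and 1).
ΔG° = −nFE° = −(6)(96485)(+0.85) = -492,074 J = -492.1 kJ.

-492.1 kJ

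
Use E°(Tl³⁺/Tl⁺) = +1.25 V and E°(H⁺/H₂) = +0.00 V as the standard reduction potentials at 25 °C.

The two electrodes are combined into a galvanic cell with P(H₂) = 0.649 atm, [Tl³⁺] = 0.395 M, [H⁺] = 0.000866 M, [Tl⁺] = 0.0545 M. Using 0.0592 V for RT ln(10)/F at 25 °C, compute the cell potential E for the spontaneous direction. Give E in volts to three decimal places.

+1.451 V

Tl³⁺/Tl⁺ is the cathode (higher E°), H⁺/H₂ the anode: E°cell = +1.25 − (+0.00) = +1.25 V, n = 2.
Overall: Tl³⁺(aq) + H₂(g) → Tl⁺(aq) + 2 H⁺(aq)
Q = [Tl⁺]·[H⁺]^2 / ([Tl³⁺]·P(H₂)); log Q = -6.797.
E = E° − (0.0592/n) log Q = +1.25 − (0.0592/2)(-6.797) = +1.451 V.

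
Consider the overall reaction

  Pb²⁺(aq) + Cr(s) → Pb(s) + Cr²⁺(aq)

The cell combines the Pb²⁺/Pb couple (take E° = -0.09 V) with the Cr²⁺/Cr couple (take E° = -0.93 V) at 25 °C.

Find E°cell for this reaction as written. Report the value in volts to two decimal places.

The Pb²⁺/Pb couple has the higher reduction potential, so it is the cathode; Cr²⁺/Cr is oxidised at the anode.
E°cell = E°(cathode) − E°(anode) = (-0.09) − (-0.93) = +0.84 V.

+0.84 V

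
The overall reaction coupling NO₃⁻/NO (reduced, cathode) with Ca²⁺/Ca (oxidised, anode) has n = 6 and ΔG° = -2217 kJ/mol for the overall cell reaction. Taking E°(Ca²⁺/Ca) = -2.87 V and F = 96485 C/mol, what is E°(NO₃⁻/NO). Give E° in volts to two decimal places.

+0.96 V

E°cell = −ΔG°/(nF) = −(-2217×10³)/((6)(96485)) = +3.830 V.
Since NO₃⁻/NO is the cathode and Ca²⁺/Ca the anode, E°cell = E°(NO₃⁻/NO) − E°(Ca²⁺/Ca).
So E°(NO₃⁻/NO) = E°cell + E°(Ca²⁺/Ca) = +3.830 + (-2.87) = +0.96 V.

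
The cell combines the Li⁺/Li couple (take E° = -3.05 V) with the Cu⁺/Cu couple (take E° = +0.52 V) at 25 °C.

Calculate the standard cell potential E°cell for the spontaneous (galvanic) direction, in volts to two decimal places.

The Cu⁺/Cu couple has the higher reduction potential, so it is the cathode; Li⁺/Li is oxidised at the anode.
E°cell = E°(cathode) − E°(anode) = (+0.52) − (-3.05) = +3.57 V.
Since E°cell > 0, the reaction is spontaneous under standard conditions.

+3.57 V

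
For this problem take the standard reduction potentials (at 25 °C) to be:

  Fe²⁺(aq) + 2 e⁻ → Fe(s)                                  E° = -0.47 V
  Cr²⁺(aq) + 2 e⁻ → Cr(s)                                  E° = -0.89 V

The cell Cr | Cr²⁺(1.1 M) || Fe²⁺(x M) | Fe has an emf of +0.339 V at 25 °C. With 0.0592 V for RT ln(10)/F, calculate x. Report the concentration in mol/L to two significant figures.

0.0020 M

Fe²⁺/Fe is the cathode, Cr²⁺/Cr the anode: E°cell = +0.42 V, n = 2.
Overall reaction: Fe²⁺(aq) + Cr(s) → Fe(s) + Cr²⁺(aq); Q = [Cr²⁺]^1/[Fe²⁺]^1.
From E = E° − (0.0592/n) log Q: log Q = (E° − E)·n/0.0592 = (+0.42 − (+0.339))·2/0.0592 = 2.7365.
So 1·log[Fe²⁺] = 1·log(1.1) − log Q = 0.0414 − (2.7365) = -2.6951; [Fe²⁺] = 10^(-2.6951) ≈ 0.0020 M.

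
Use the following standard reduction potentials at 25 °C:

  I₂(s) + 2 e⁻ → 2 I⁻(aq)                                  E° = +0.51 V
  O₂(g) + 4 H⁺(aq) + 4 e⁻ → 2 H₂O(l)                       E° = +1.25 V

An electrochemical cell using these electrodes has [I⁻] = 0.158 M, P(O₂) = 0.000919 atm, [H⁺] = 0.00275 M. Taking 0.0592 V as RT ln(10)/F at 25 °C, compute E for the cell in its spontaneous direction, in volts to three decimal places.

O₂/H₂O is the cathode (higher E°), I₂/I⁻ the anode: E°cell = +1.25 − (+0.51) = +0.74 V, n = 4.
Overall: O₂(g) + 4 H⁺(aq) + 4 I⁻(aq) → 2 H₂O(l) + 2 I₂(s)
Q = 1 / (P(O₂)·[H⁺]^4·[I⁻]^4); log Q = 16.485.
E = E° − (0.0592/n) log Q = +0.74 − (0.0592/4)(16.485) = +0.496 V.

+0.496 V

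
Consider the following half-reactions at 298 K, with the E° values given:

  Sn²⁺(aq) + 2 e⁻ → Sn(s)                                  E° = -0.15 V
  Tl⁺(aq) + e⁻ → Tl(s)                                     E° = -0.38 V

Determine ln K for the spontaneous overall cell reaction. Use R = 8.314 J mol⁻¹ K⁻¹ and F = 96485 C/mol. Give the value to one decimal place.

Cathode: Sn²⁺/Sn; anode: Tl⁺/Tl. E°cell = (-0.15) − (-0.38) = +0.23 V, with n = 2.
ΔG° = −nFE° = −RT ln K, so ln K = nFE°/(RT) = (2)(96485)(+0.23) / ((8.314)(298)) = 17.914.

17.9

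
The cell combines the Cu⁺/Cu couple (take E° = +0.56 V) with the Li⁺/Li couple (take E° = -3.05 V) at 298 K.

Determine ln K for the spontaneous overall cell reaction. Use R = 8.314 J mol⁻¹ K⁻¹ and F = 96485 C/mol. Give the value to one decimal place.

140.6

Cathode: Cu⁺/Cu; anode: Li⁺/Li. E°cell = (+0.56) − (-3.05) = +3.61 V, with n = 1.
ΔG° = −nFE° = −RT ln K, so ln K = nFE°/(RT) = (1)(96485)(+3.61) / ((8.314)(298)) = 140.586.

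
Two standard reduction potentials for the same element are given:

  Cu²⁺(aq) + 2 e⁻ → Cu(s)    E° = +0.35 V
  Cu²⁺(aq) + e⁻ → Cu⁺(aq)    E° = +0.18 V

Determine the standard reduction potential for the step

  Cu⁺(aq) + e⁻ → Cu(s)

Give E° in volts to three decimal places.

+0.520 V

Sequential free energies add, so n₃E°₃ = n₁E°₁ + n₂E°₂.
With n₃ = 2, and the known step contributing 1×(+0.18) V, the unknown satisfies 1·E° = 2×(+0.35) − 1×(+0.18) = +0.520.
E° = +0.520 / 1 = +0.520 V.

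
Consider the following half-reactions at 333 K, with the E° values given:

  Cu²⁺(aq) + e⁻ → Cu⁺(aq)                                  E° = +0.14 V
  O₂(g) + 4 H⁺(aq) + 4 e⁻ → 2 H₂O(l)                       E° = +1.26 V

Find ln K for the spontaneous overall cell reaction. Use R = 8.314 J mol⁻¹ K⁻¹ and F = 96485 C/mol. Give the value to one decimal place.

Cathode: O₂/H₂O; anode: Cu²⁺/Cu⁺. E°cell = (+1.26) − (+0.14) = +1.12 V, with n = 4.
ΔG° = −nFE° = −RT ln K, so ln K = nFE°/(RT) = (4)(96485)(+1.12) / ((8.314)(333)) = 156.129.

156.1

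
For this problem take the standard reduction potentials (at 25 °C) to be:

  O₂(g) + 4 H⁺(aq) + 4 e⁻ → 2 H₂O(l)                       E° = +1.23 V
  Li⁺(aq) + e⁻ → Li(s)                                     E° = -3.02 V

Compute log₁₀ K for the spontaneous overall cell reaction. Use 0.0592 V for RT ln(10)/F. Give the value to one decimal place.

287.2

Cathode: O₂/H₂O; anode: Li⁺/Li. E°cell = +4.25 V, n = 4.
log K = nE°cell / 0.0592 = (4)(+4.25) / 0.0592 = 287.2.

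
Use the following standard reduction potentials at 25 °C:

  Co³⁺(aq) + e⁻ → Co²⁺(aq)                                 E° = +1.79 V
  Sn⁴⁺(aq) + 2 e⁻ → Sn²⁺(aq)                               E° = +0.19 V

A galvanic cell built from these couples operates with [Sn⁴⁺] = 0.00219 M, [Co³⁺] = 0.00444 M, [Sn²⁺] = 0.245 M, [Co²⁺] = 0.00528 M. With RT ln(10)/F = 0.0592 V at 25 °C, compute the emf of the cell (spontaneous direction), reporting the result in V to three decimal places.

Co³⁺/Co²⁺ is the cathode (higher E°), Sn⁴⁺/Sn²⁺ the anode: E°cell = +1.79 − (+0.19) = +1.60 V, n = 2.
Overall: 2 Co³⁺(aq) + Sn²⁺(aq) → 2 Co²⁺(aq) + Sn⁴⁺(aq)
Q = [Co²⁺]^2·[Sn⁴⁺] / ([Co³⁺]^2·[Sn²⁺]); log Q = -1.898.
E = E° − (0.0592/n) log Q = +1.60 − (0.0592/2)(-1.898) = +1.656 V.

+1.656 V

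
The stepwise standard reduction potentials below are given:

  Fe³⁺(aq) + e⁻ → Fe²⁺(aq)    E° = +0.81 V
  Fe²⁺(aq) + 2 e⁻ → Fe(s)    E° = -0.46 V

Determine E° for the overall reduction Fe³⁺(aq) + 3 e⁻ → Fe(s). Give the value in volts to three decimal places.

Since ΔG° = −nFE° is additive over sequential reductions, n₃E°₃ = n₁E°₁ + n₂E°₂.
E°₃ = (1×+0.81 + 2×-0.46) / 3 = (-0.110) / 3 = -0.037 V.

-0.037 V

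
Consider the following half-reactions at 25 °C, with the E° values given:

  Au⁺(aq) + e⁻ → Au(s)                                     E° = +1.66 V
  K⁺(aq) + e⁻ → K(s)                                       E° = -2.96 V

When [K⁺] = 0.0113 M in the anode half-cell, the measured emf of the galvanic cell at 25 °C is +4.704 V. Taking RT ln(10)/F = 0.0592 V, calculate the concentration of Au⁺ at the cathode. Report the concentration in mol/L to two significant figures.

0.30 M

Au⁺/Au is the cathode, K⁺/K the anode: E°cell = +4.62 V, n = 1.
Overall reaction: Au⁺(aq) + K(s) → Au(s) + K⁺(aq); Q = [K⁺]^1/[Au⁺]^1.
From E = E° − (0.0592/n) log Q: log Q = (E° − E)·n/0.0592 = (+4.62 − (+4.704))·1/0.0592 = -1.4189.
So 1·log[Au⁺] = 1·log(0.0113) − log Q = -1.9469 − (-1.4189) = -0.5280; [Au⁺] = 10^(-0.5280) ≈ 0.30 M.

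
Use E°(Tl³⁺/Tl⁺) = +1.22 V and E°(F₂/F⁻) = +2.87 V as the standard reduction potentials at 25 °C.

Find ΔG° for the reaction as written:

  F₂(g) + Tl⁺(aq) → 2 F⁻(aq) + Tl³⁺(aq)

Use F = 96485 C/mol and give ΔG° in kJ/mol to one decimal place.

As written, F₂/F⁻ is reduced (cathode) and Tl³⁺/Tl⁺ is oxidised (anode), so E°cell = (+2.87) − (+1.22) = +1.65 V.
Balancing electrons gives n = 2.
ΔG° = −nFE° = −(2)(96485)(+1.65) = -318,400 J = -318.4 kJ/mol.

-318.4 kJ/mol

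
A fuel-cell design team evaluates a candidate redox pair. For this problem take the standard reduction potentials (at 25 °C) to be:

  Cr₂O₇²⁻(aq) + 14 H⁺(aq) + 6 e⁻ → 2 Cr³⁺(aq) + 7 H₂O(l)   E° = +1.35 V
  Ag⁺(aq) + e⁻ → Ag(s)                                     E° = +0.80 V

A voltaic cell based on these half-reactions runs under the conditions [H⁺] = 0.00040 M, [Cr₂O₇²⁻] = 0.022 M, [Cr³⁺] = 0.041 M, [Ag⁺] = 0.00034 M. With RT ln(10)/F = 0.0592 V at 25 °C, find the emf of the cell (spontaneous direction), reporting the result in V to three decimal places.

+0.297 V

Cr₂O₇²⁻/Cr³⁺ is the cathode (higher E°), Ag⁺/Ag the anode: E°cell = +1.35 − (+0.80) = +0.55 V, n = 6.
Overall: Cr₂O₇²⁻(aq) + 14 H⁺(aq) + 6 Ag(s) → 2 Cr³⁺(aq) + 7 H₂O(l) + 6 Ag⁺(aq)
Q = [Cr³⁺]^2·[Ag⁺]^6 / ([Cr₂O₇²⁻]·[H⁺]^14); log Q = 25.643.
E = E° − (0.0592/n) log Q = +0.55 − (0.0592/6)(25.643) = +0.297 V.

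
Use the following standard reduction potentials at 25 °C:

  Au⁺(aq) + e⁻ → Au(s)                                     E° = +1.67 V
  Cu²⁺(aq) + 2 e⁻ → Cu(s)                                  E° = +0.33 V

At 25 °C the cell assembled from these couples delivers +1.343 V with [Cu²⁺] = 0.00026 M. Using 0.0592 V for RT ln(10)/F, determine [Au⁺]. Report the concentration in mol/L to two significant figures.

Au⁺/Au is the cathode, Cu²⁺/Cu the anode: E°cell = +1.34 V, n = 2.
Overall reaction: 2 Au⁺(aq) + Cu(s) → 2 Au(s) + Cu²⁺(aq); Q = [Cu²⁺]^1/[Au⁺]^2.
From E = E° − (0.0592/n) log Q: log Q = (E° − E)·n/0.0592 = (+1.34 − (+1.343))·2/0.0592 = -0.1014.
So 2·log[Au⁺] = 1·log(0.00026) − log Q = -3.5850 − (-0.1014) = -3.4836; log[Au⁺] = -3.4836 / 2 = -1.7418; [Au⁺] = 10^(-1.7418) ≈ 0.018 M.

0.018 M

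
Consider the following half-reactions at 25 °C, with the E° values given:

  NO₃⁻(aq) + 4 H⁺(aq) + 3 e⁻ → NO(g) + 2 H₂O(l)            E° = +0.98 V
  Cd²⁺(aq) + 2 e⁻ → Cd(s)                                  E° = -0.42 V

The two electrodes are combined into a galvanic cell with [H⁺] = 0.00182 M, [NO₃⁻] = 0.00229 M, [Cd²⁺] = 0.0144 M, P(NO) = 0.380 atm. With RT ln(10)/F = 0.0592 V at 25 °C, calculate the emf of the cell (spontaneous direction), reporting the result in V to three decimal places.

NO₃⁻/NO is the cathode (higher E°), Cd²⁺/Cd the anode: E°cell = +0.98 − (-0.42) = +1.40 V, n = 6.
Overall: 2 NO₃⁻(aq) + 8 H⁺(aq) + 3 Cd(s) → 2 NO(g) + 4 H₂O(l) + 3 Cd²⁺(aq)
Q = P(NO)^2·[Cd²⁺]^3 / ([NO₃⁻]^2·[H⁺]^8); log Q = 20.834.
E = E° − (0.0592/n) log Q = +1.40 − (0.0592/6)(20.834) = +1.194 V.

+1.194 V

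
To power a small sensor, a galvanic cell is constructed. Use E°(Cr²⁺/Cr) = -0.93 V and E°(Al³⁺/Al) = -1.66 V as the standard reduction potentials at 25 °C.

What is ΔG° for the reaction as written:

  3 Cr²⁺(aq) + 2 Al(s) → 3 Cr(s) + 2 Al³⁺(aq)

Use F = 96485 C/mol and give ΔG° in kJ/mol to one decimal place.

-422.6 kJ/mol

As written, Cr²⁺/Cr is reduced (cathode) and Al³⁺/Al is oxidised (anode), so E°cell = (-0.93) − (-1.66) = +0.73 V.
Balancing electrons gives n = 6.
ΔG° = −nFE° = −(6)(96485)(+0.73) = -422,604 J = -422.6 kJ/mol.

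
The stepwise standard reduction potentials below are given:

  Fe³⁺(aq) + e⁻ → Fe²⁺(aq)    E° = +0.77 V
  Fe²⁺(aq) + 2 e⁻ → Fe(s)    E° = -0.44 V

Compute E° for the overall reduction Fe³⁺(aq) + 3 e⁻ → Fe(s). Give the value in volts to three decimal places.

Since ΔG° = −nFE° is additive over sequential reductions, n₃E°₃ = n₁E°₁ + n₂E°₂.
E°₃ = (1×+0.77 + 2×-0.44) / 3 = (-0.110) / 3 = -0.037 V.

-0.037 V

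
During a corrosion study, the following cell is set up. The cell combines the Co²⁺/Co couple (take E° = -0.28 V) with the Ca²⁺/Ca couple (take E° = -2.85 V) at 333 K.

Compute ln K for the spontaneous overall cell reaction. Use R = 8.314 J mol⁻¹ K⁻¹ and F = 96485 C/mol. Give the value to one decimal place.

Cathode: Co²⁺/Co; anode: Ca²⁺/Ca. E°cell = (-0.28) − (-2.85) = +2.57 V, with n = 2.
ΔG° = −nFE° = −RT ln K, so ln K = nFE°/(RT) = (2)(96485)(+2.57) / ((8.314)(333)) = 179.130.

179.1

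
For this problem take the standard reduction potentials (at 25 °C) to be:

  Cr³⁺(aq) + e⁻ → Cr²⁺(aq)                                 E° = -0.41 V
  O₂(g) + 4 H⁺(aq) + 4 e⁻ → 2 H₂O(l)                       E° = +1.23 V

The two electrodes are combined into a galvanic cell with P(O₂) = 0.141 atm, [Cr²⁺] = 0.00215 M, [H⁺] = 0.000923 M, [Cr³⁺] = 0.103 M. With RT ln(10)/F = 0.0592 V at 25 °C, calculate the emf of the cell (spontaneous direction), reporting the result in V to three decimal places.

O₂/H₂O is the cathode (higher E°), Cr³⁺/Cr²⁺ the anode: E°cell = +1.23 − (-0.41) = +1.64 V, n = 4.
Overall: O₂(g) + 4 H⁺(aq) + 4 Cr²⁺(aq) → 2 H₂O(l) + 4 Cr³⁺(aq)
Q = [Cr³⁺]^4 / (P(O₂)·[H⁺]^4·[Cr²⁺]^4); log Q = 19.712.
E = E° − (0.0592/n) log Q = +1.64 − (0.0592/4)(19.712) = +1.348 V.

+1.348 V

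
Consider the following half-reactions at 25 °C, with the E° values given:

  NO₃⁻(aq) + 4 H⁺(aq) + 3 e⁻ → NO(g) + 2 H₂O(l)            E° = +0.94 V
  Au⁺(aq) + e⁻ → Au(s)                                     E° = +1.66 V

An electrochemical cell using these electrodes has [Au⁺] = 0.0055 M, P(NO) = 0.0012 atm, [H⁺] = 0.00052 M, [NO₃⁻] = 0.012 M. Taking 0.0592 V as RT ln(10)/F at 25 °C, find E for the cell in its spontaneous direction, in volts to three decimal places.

Au⁺/Au is the cathode (higher E°), NO₃⁻/NO the anode: E°cell = +1.66 − (+0.94) = +0.72 V, n = 3.
Overall: 3 Au⁺(aq) + NO(g) + 2 H₂O(l) → 3 Au(s) + NO₃⁻(aq) + 4 H⁺(aq)
Q = [NO₃⁻]·[H⁺]^4 / ([Au⁺]^3·P(NO)); log Q = -5.357.
E = E° − (0.0592/n) log Q = +0.72 − (0.0592/3)(-5.357) = +0.826 V.

+0.826 V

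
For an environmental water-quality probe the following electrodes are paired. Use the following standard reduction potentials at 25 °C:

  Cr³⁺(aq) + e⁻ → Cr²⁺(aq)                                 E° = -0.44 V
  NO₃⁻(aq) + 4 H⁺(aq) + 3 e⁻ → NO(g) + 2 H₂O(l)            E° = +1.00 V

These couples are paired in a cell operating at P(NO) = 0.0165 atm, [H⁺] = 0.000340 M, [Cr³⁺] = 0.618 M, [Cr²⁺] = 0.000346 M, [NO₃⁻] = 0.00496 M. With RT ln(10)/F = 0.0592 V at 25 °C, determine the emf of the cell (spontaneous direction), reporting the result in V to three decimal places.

NO₃⁻/NO is the cathode (higher E°), Cr³⁺/Cr²⁺ the anode: E°cell = +1.00 − (-0.44) = +1.44 V, n = 3.
Overall: NO₃⁻(aq) + 4 H⁺(aq) + 3 Cr²⁺(aq) → NO(g) + 2 H₂O(l) + 3 Cr³⁺(aq)
Q = P(NO)·[Cr³⁺]^3 / ([NO₃⁻]·[H⁺]^4·[Cr²⁺]^3); log Q = 24.152.
E = E° − (0.0592/n) log Q = +1.44 − (0.0592/3)(24.152) = +0.963 V.

+0.963 V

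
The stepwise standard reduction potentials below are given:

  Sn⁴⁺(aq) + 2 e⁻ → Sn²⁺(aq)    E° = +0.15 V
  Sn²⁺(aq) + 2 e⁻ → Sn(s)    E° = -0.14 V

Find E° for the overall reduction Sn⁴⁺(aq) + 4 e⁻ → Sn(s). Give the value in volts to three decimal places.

Standard free energies of sequential steps add: ΔG°₃ = ΔG°₁ + ΔG°₂, so n₃E°₃ = n₁E°₁ + n₂E°₂.
E°₃ = (2×+0.15 + 2×-0.14) / 4 = (+0.020) / 4 = +0.005 V.

+0.005 V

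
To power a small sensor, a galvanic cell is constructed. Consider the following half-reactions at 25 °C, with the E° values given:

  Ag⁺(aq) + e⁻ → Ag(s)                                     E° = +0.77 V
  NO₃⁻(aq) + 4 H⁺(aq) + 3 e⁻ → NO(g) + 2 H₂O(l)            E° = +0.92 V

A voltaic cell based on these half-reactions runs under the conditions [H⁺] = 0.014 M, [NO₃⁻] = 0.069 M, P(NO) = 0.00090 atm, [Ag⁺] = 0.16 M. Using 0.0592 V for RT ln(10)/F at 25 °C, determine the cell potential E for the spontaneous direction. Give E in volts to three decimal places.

NO₃⁻/NO is the cathode (higher E°), Ag⁺/Ag the anode: E°cell = +0.92 − (+0.77) = +0.15 V, n = 3.
Overall: NO₃⁻(aq) + 4 H⁺(aq) + 3 Ag(s) → NO(g) + 2 H₂O(l) + 3 Ag⁺(aq)
Q = P(NO)·[Ag⁺]^3 / ([NO₃⁻]·[H⁺]^4); log Q = 3.143.
E = E° − (0.0592/n) log Q = +0.15 − (0.0592/3)(3.143) = +0.088 V.

+0.088 V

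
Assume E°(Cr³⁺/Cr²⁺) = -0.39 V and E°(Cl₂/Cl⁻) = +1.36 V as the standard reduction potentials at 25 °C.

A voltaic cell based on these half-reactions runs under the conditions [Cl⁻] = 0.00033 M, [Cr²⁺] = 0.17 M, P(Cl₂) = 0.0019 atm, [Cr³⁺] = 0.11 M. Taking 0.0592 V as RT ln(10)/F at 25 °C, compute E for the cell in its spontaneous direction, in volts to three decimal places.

Cl₂/Cl⁻ is the cathode (higher E°), Cr³⁺/Cr²⁺ the anode: E°cell = +1.36 − (-0.39) = +1.75 V, n = 2.
Overall: Cl₂(g) + 2 Cr²⁺(aq) → 2 Cl⁻(aq) + 2 Cr³⁺(aq)
Q = [Cl⁻]^2·[Cr³⁺]^2 / (P(Cl₂)·[Cr²⁺]^2); log Q = -4.620.
E = E° − (0.0592/n) log Q = +1.75 − (0.0592/2)(-4.620) = +1.887 V.

+1.887 V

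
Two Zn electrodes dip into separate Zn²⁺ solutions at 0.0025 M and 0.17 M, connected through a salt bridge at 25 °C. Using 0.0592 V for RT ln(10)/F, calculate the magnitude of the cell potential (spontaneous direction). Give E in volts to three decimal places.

For a concentration cell E°cell = 0. The 0.17 M side is the cathode (reduction is favoured where [Zn²⁺] is higher).
With n = 2, E = −(0.0592/2) log([Zn²⁺]ₐₙ/[Zn²⁺]꜀ₐₜ) = −(0.0592/2) log(0.0025/0.17) = −(0.0592/2)(-1.833) = +0.054 V.

+0.054 V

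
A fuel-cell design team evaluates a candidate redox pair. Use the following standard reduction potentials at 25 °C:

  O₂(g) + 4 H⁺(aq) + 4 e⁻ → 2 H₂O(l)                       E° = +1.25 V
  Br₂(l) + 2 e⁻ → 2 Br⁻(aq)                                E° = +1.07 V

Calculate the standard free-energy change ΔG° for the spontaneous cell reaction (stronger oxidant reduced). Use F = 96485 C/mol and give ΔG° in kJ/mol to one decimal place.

O₂/H₂O (E° = +1.25 V) is the cathode; Br₂/Br⁻ (E° = +1.07 V) is the anode, so E°cell = +0.18 V.
Balancing electrons gives n = 4 (lcm of 4 and 2).
ΔG° = −nFE° = −(4)(96485)(+0.18) = -69,469 J = -69.5 kJ/mol.

-69.5 kJ/mol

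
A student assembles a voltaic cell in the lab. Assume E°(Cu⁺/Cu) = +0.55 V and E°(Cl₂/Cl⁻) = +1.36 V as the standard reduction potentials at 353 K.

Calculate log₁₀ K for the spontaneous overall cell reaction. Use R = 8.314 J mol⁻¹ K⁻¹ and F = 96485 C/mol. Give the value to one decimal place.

Cathode: Cl₂/Cl⁻; anode: Cu⁺/Cu. E°cell = (+1.36) − (+0.55) = +0.81 V, with n = 2.
ΔG° = −nFE° = −RT ln K, so ln K = nFE°/(RT) = (2)(96485)(+0.81) / ((8.314)(353)) = 53.259.
log₁₀ K = 53.259 / ln 10 = 23.1.

23.1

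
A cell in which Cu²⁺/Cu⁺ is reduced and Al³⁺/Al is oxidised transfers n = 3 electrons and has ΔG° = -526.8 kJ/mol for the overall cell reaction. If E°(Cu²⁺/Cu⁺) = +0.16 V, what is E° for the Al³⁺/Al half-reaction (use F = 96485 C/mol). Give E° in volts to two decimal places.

E°cell = −ΔG°/(nF) = −(-526.8×10³)/((3)(96485)) = +1.820 V.
Since Cu²⁺/Cu⁺ is the cathode and Al³⁺/Al the anode, E°cell = E°(Cu²⁺/Cu⁺) − E°(Al³⁺/Al).
So E°(Al³⁺/Al) = E°(Cu²⁺/Cu⁺) − E°cell = (+0.16) − (+1.820) = -1.66 V.

-1.66 V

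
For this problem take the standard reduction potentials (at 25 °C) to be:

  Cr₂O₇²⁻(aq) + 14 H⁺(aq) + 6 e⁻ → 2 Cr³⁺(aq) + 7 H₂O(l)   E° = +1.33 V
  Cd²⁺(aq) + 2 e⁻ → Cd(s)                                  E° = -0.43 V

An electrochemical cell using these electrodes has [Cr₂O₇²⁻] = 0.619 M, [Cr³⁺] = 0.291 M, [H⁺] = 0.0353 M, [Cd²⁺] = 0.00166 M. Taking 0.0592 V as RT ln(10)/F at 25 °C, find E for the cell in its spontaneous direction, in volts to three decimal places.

+1.650 V

Cr₂O₇²⁻/Cr³⁺ is the cathode (higher E°), Cd²⁺/Cd the anode: E°cell = +1.33 − (-0.43) = +1.76 V, n = 6.
Overall: Cr₂O₇²⁻(aq) + 14 H⁺(aq) + 3 Cd(s) → 2 Cr³⁺(aq) + 7 H₂O(l) + 3 Cd²⁺(aq)
Q = [Cr³⁺]^2·[Cd²⁺]^3 / ([Cr₂O₇²⁻]·[H⁺]^14); log Q = 11.128.
E = E° − (0.0592/n) log Q = +1.76 − (0.0592/6)(11.128) = +1.650 V.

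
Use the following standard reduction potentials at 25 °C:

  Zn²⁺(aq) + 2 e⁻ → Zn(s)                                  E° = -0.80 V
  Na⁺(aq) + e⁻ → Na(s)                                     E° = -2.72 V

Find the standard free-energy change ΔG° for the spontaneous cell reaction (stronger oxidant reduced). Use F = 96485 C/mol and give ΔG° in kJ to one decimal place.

-370.5 kJ

Zn²⁺/Zn (E° = -0.80 V) is the cathode; Na⁺/Na (E° = -2.72 V) is the anode, so E°cell = +1.92 V.
Balancing electrons gives n = 2 (lcm of 2 and 1).
ΔG° = −nFE° = −(2)(96485)(+1.92) = -370,502 J = -370.5 kJ.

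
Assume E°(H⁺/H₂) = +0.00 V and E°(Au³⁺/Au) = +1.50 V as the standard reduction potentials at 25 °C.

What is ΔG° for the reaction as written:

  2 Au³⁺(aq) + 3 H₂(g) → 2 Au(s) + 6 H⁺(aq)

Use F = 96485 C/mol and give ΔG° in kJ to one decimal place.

-868.4 kJ

As written, Au³⁺/Au is reduced (cathode) and H⁺/H₂ is oxidised (anode), so E°cell = (+1.50) − (+0.00) = +1.50 V.
Balancing electrons gives n = 6.
ΔG° = −nFE° = −(6)(96485)(+1.50) = -868,365 J = -868.4 kJ.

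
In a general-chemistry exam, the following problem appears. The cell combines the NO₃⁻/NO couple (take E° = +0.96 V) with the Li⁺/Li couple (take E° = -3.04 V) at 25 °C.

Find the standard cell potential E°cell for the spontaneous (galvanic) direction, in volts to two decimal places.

+4.00 V

The NO₃⁻/NO couple has the higher reduction potential, so it is the cathode; Li⁺/Li is oxidised at the anode.
E°cell = E°(cathode) − E°(anode) = (+0.96) − (-3.04) = +4.00 V.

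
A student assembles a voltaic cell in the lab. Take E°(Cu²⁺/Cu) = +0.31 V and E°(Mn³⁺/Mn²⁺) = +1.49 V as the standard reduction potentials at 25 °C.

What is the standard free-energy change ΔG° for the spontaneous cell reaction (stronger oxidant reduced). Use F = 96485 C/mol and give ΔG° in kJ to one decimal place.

-227.7 kJ

Mn³⁺/Mn²⁺ (E° = +1.49 V) is the cathode; Cu²⁺/Cu (E° = +0.31 V) is the anode, so E°cell = +1.18 V.
Balancing electrons gives n = 2 (lcm of 1 and 2).
ΔG° = −nFE° = −(2)(96485)(+1.18) = -227,705 J = -227.7 kJ.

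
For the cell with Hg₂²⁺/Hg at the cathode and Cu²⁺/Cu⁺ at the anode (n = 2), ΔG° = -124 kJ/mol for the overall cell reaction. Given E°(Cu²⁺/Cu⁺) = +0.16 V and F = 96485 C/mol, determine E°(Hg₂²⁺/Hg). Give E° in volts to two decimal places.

+0.80 V

E°cell = −ΔG°/(nF) = −(-124×10³)/((2)(96485)) = +0.643 V.
Since Hg₂²⁺/Hg is the cathode and Cu²⁺/Cu⁺ the anode, E°cell = E°(Hg₂²⁺/Hg) − E°(Cu²⁺/Cu⁺).
So E°(Hg₂²⁺/Hg) = E°cell + E°(Cu²⁺/Cu⁺) = +0.643 + (+0.16) = +0.80 V.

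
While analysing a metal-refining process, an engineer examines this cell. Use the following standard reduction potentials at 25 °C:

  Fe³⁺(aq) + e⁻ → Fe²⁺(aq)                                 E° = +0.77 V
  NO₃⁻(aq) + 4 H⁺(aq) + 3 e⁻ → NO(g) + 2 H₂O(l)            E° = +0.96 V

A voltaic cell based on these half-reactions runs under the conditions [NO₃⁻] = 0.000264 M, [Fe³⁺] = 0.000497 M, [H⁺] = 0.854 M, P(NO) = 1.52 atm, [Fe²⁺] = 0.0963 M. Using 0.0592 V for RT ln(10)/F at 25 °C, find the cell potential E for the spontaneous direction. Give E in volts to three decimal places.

+0.246 V

NO₃⁻/NO is the cathode (higher E°), Fe³⁺/Fe²⁺ the anode: E°cell = +0.96 − (+0.77) = +0.19 V, n = 3.
Overall: NO₃⁻(aq) + 4 H⁺(aq) + 3 Fe²⁺(aq) → NO(g) + 2 H₂O(l) + 3 Fe³⁺(aq)
Q = P(NO)·[Fe³⁺]^3 / ([NO₃⁻]·[H⁺]^4·[Fe²⁺]^3); log Q = -2.827.
E = E° − (0.0592/n) log Q = +0.19 − (0.0592/3)(-2.827) = +0.246 V.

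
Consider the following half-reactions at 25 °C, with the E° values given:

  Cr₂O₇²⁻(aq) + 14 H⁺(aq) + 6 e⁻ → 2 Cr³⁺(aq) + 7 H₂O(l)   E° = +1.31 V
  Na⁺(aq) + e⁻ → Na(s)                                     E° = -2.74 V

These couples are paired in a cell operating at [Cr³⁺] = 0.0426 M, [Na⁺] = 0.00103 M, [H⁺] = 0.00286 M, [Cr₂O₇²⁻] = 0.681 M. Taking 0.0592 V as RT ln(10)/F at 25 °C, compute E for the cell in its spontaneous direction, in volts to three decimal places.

Cr₂O₇²⁻/Cr³⁺ is the cathode (higher E°), Na⁺/Na the anode: E°cell = +1.31 − (-2.74) = +4.05 V, n = 6.
Overall: Cr₂O₇²⁻(aq) + 14 H⁺(aq) + 6 Na(s) → 2 Cr³⁺(aq) + 7 H₂O(l) + 6 Na⁺(aq)
Q = [Cr³⁺]^2·[Na⁺]^6 / ([Cr₂O₇²⁻]·[H⁺]^14); log Q = 15.114.
E = E° − (0.0592/n) log Q = +4.05 − (0.0592/6)(15.114) = +3.901 V.

+3.901 V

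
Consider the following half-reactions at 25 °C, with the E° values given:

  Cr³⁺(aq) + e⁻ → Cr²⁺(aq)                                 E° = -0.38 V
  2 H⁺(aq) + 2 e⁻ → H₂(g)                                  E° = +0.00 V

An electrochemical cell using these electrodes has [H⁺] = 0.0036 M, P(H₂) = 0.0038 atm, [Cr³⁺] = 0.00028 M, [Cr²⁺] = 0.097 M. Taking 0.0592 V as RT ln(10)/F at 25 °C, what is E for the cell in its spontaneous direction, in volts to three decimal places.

H⁺/H₂ is the cathode (higher E°), Cr³⁺/Cr²⁺ the anode: E°cell = +0.00 − (-0.38) = +0.38 V, n = 2.
Overall: 2 H⁺(aq) + 2 Cr²⁺(aq) → H₂(g) + 2 Cr³⁺(aq)
Q = P(H₂)·[Cr³⁺]^2 / ([H⁺]^2·[Cr²⁺]^2); log Q = -2.612.
E = E° − (0.0592/n) log Q = +0.38 − (0.0592/2)(-2.612) = +0.457 V.

+0.457 V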